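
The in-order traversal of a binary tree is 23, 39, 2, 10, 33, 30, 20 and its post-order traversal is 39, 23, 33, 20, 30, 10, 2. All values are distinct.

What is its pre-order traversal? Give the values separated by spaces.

2 23 39 10 30 33 20

The last element of post-order is the root; it splits in-order into left and right subtrees.
Root 2: left subtree has 2 nodes {23, 39}, right has 4 {10, 33, 30, 20}.
  Root 23: left subtree has 0 nodes { }, right has 1 {39}.
  Root 10: left subtree has 0 nodes { }, right has 3 {33, 30, 20}.
    Root 30: left subtree has 1 node {33}, right has 1 {20}.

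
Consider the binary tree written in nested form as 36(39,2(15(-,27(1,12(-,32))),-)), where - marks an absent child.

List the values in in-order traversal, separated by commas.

39, 36, 15, 1, 27, 12, 32, 2

In-order visits the left subtree, then the node, then the right subtree.
At 36: go left to 39.
  39 is a leaf — visit 39.
Visit 36.
At 36: go right to 2.
  At 2: go left to 15.
    At 15: no left child.
    Visit 15.
    At 15: go right to 27.
      At 27: go left to 1.
        1 is a leaf — visit 1.
      Visit 27.
      At 27: go right to 12.
        At 12: no left child.
        Visit 12.
        At 12: go right to 32.
          32 is a leaf — visit 32.
  Visit 2.
  At 2: no right child.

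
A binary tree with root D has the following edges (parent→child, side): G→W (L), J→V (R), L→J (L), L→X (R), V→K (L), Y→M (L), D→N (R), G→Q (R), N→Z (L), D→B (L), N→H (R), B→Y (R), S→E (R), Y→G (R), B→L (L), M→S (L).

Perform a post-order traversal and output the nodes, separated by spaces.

Post-order visits the left subtree, then the right subtree, then the node.
At D: go left to B.
  At B: go left to L.
    At L: go left to J.
      At J: no left child.
      At J: go right to V.
        At V: go left to K.
          K is a leaf — visit K.
        At V: no right child.
        Visit V.
      Visit J.
    At L: go right to X.
      X is a leaf — visit X.
    Visit L.
  At B: go right to Y.
    At Y: go left to M.
      At M: go left to S.
        At S: no left child.
        At S: go right to E.
          E is a leaf — visit E.
        Visit S.
      At M: no right child.
      Visit M.
    At Y: go right to G.
      At G: go left to W.
        W is a leaf — visit W.
      At G: go right to Q.
        Q is a leaf — visit Q.
      Visit G.
    Visit Y.
  Visit B.
At D: go right to N.
  At N: go left to Z.
    Z is a leaf — visit Z.
  At N: go right to H.
    H is a leaf — visit H.
  Visit N.
Visit D.

K V J X L E S M W Q G Y B Z H N D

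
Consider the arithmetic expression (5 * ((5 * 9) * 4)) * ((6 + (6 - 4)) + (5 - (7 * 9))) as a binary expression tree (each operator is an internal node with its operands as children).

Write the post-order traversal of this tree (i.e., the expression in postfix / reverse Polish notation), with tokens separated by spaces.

Post-order on an expression tree gives postfix notation: for each operator, emit left operand, right operand, then the operator.

5 5 9 * 4 * * 6 6 4 - + 5 7 9 * - + *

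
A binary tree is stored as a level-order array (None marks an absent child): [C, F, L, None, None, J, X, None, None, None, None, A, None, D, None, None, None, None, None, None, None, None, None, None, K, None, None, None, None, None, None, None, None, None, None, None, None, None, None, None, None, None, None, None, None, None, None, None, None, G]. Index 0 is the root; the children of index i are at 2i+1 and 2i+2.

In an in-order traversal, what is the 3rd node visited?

In-order visits the left subtree, then the node, then the right subtree.
At C: go left to F.
  F is a leaf — visit F.
Visit C.
At C: go right to L.
  At L: go left to J.
    At J: go left to A.
      At A: no left child.
      Visit A.
      At A: go right to K.
        At K: go left to G.
          G is a leaf — visit G.
        Visit K.
        At K: no right child.
    Visit J.
    At J: no right child.
  Visit L.
  At L: go right to X.
    At X: go left to D.
      D is a leaf — visit D.
    Visit X.
    At X: no right child.
Full in-order sequence: F, C, A, G, K, J, L, D, X.

A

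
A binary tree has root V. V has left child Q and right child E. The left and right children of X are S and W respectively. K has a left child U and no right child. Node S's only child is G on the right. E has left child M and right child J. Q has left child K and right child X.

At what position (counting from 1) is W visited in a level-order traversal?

Level-order visits nodes level by level from the root, left to right within each level.
Level 0: V
Level 1: Q, E
Level 2: K, X, M, J
Level 3: U, S, W
Level 4: G
Full level-order sequence: V, Q, E, K, X, M, J, U, S, W, G.

10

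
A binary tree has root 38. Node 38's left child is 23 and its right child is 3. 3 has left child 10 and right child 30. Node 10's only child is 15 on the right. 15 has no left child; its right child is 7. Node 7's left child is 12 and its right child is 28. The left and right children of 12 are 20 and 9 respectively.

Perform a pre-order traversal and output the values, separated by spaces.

Pre-order visits the node, then its left subtree, then its right subtree.
Visit 38.
At 38: go left to 23.
  23 is a leaf — visit 23.
At 38: go right to 3.
  Visit 3.
  At 3: go left to 10.
    Visit 10.
    At 10: no left child.
    At 10: go right to 15.
      Visit 15.
      At 15: no left child.
      At 15: go right to 7.
        Visit 7.
        At 7: go left to 12.
          Visit 12.
          At 12: go left to 20.
            20 is a leaf — visit 20.
          At 12: go right to 9.
            9 is a leaf — visit 9.
        At 7: go right to 28.
          28 is a leaf — visit 28.
  At 3: go right to 30.
    30 is a leaf — visit 30.

38 23 3 10 15 7 12 20 9 28 30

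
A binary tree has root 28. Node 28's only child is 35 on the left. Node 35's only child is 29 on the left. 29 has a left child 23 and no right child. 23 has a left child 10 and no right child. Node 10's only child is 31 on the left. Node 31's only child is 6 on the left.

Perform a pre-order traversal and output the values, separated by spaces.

28 35 29 23 10 31 6

Pre-order visits the node, then its left subtree, then its right subtree.
Visit 28.
At 28: go left to 35.
  Visit 35.
  At 35: go left to 29.
    Visit 29.
    At 29: go left to 23.
      Visit 23.
      At 23: go left to 10.
        Visit 10.
        At 10: go left to 31.
          Visit 31.
          At 31: go left to 6.
            6 is a leaf — visit 6.
          At 31: no right child.
        At 10: no right child.
      At 23: no right child.
    At 29: no right child.
  At 35: no right child.
At 28: no right child.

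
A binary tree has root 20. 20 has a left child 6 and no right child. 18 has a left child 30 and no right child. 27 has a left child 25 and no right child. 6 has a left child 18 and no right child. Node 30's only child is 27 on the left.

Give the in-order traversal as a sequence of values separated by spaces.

In-order visits the left subtree, then the node, then the right subtree.
At 20: go left to 6.
  At 6: go left to 18.
    At 18: go left to 30.
      At 30: go left to 27.
        At 27: go left to 25.
          25 is a leaf — visit 25.
        Visit 27.
        At 27: no right child.
      Visit 30.
      At 30: no right child.
    Visit 18.
    At 18: no right child.
  Visit 6.
  At 6: no right child.
Visit 20.
At 20: no right child.

25 27 30 18 6 20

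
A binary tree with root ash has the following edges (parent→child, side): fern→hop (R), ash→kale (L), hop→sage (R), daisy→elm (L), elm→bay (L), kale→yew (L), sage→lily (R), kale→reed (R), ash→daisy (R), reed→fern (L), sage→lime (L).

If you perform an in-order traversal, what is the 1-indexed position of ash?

9

In-order visits the left subtree, then the node, then the right subtree.
At ash: go left to kale.
  At kale: go left to yew.
    yew is a leaf — visit yew.
  Visit kale.
  At kale: go right to reed.
    At reed: go left to fern.
      At fern: no left child.
      Visit fern.
      At fern: go right to hop.
        At hop: no left child.
        Visit hop.
        At hop: go right to sage.
          At sage: go left to lime.
            lime is a leaf — visit lime.
          Visit sage.
          At sage: go right to lily.
            lily is a leaf — visit lily.
    Visit reed.
    At reed: no right child.
Visit ash.
At ash: go right to daisy.
  At daisy: go left to elm.
    At elm: go left to bay.
      bay is a leaf — visit bay.
    Visit elm.
    At elm: no right child.
  Visit daisy.
  At daisy: no right child.
Full in-order sequence: yew, kale, fern, hop, lime, sage, lily, reed, ash, bay, elm, daisy.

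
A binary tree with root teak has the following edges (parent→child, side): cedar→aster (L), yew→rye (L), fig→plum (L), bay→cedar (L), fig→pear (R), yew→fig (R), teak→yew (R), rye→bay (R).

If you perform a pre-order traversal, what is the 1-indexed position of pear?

9

Pre-order visits the node, then its left subtree, then its right subtree.
Visit teak.
At teak: no left child.
At teak: go right to yew.
  Visit yew.
  At yew: go left to rye.
    Visit rye.
    At rye: no left child.
    At rye: go right to bay.
      Visit bay.
      At bay: go left to cedar.
        Visit cedar.
        At cedar: go left to aster.
          aster is a leaf — visit aster.
        At cedar: no right child.
      At bay: no right child.
  At yew: go right to fig.
    Visit fig.
    At fig: go left to plum.
      plum is a leaf — visit plum.
    At fig: go right to pear.
      pear is a leaf — visit pear.
Full pre-order sequence: teak, yew, rye, bay, cedar, aster, fig, plum, pear.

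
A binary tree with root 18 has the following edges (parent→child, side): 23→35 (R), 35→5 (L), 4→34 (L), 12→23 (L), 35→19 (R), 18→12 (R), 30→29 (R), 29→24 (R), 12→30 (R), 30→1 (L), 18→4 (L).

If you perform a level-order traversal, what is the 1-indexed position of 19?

11

Level-order visits nodes level by level from the root, left to right within each level.
Level 0: 18
Level 1: 4, 12
Level 2: 34, 23, 30
Level 3: 35, 1, 29
Level 4: 5, 19, 24
Full level-order sequence: 18, 4, 12, 34, 23, 30, 35, 1, 29, 5, 19, 24.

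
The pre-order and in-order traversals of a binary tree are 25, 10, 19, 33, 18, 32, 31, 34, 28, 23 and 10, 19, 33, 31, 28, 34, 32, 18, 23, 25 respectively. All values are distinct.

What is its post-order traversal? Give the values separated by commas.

28, 34, 31, 32, 23, 18, 33, 19, 10, 25

The first element of pre-order is the root; it splits in-order into left and right subtrees.
Root 25: left subtree has 9 nodes {10, 19, 33, 31, 28, 34, 32, 18, 23}, right has 0 { }.
  Root 10: left subtree has 0 nodes { }, right has 8 {19, 33, 31, 28, 34, 32, 18, 23}.
    Root 19: left subtree has 0 nodes { }, right has 7 {33, 31, 28, 34, 32, 18, 23}.
      Root 33: left subtree has 0 nodes { }, right has 6 {31, 28, 34, 32, 18, 23}.
        Root 18: left subtree has 4 nodes {31, 28, 34, 32}, right has 1 {23}.
          Root 32: left subtree has 3 nodes {31, 28, 34}, right has 0 { }.
            Root 31: left subtree has 0 nodes { }, right has 2 {28, 34}.
              Root 34: left subtree has 1 node {28}, right has 0 { }.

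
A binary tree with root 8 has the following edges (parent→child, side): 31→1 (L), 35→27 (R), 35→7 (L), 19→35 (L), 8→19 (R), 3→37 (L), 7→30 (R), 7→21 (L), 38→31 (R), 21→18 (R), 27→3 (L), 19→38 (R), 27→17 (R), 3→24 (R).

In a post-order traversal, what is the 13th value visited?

38

Post-order visits the left subtree, then the right subtree, then the node.
At 8: no left child.
At 8: go right to 19.
  At 19: go left to 35.
    At 35: go left to 7.
      At 7: go left to 21.
        At 21: no left child.
        At 21: go right to 18.
          18 is a leaf — visit 18.
        Visit 21.
      At 7: go right to 30.
        30 is a leaf — visit 30.
      Visit 7.
    At 35: go right to 27.
      At 27: go left to 3.
        At 3: go left to 37.
          37 is a leaf — visit 37.
        At 3: go right to 24.
          24 is a leaf — visit 24.
        Visit 3.
      At 27: go right to 17.
        17 is a leaf — visit 17.
      Visit 27.
    Visit 35.
  At 19: go right to 38.
    At 38: no left child.
    At 38: go right to 31.
      At 31: go left to 1.
        1 is a leaf — visit 1.
      At 31: no right child.
      Visit 31.
    Visit 38.
  Visit 19.
Visit 8.
Full post-order sequence: 18, 21, 30, 7, 37, 24, 3, 17, 27, 35, 1, 31, 38, 19, 8.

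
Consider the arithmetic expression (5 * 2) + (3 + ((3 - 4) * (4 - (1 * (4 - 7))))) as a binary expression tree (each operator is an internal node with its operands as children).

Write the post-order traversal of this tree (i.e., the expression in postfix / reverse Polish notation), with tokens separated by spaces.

5 2 * 3 3 4 - 4 1 4 7 - * - * + +

Post-order on an expression tree gives postfix notation: for each operator, emit left operand, right operand, then the operator.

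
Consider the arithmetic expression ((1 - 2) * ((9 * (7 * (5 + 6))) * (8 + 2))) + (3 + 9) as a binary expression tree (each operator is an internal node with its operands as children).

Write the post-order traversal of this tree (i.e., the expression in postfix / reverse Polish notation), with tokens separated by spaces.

Post-order on an expression tree gives postfix notation: for each operator, emit left operand, right operand, then the operator.

1 2 - 9 7 5 6 + * * 8 2 + * * 3 9 + +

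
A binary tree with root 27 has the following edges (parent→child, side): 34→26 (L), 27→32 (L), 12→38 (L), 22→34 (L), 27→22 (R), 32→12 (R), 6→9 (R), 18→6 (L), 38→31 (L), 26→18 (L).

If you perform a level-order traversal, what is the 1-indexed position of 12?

Level-order visits nodes level by level from the root, left to right within each level.
Level 0: 27
Level 1: 32, 22
Level 2: 12, 34
Level 3: 38, 26
Level 4: 31, 18
Level 5: 6
Level 6: 9
Full level-order sequence: 27, 32, 22, 12, 34, 38, 26, 31, 18, 6, 9.

4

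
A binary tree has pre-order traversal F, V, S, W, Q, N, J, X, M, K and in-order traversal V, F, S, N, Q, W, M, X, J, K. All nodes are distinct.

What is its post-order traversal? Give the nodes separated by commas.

The first element of pre-order is the root; it splits in-order into left and right subtrees.
Root F: left subtree has 1 node {V}, right has 8 {S, N, Q, W, M, X, J, K}.
  Root S: left subtree has 0 nodes { }, right has 7 {N, Q, W, M, X, J, K}.
    Root W: left subtree has 2 nodes {N, Q}, right has 4 {M, X, J, K}.
      Root Q: left subtree has 1 node {N}, right has 0 { }.
      Root J: left subtree has 2 nodes {M, X}, right has 1 {K}.
        Root X: left subtree has 1 node {M}, right has 0 { }.

V, N, Q, M, X, K, J, W, S, F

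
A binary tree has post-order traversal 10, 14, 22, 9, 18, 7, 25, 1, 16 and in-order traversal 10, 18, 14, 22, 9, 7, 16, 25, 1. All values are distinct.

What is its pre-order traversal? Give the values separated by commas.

The last element of post-order is the root; it splits in-order into left and right subtrees.
Root 16: left subtree has 6 nodes {10, 18, 14, 22, 9, 7}, right has 2 {25, 1}.
  Root 7: left subtree has 5 nodes {10, 18, 14, 22, 9}, right has 0 { }.
    Root 18: left subtree has 1 node {10}, right has 3 {14, 22, 9}.
      Root 9: left subtree has 2 nodes {14, 22}, right has 0 { }.
        Root 22: left subtree has 1 node {14}, right has 0 { }.
  Root 1: left subtree has 1 node {25}, right has 0 { }.

16, 7, 18, 10, 9, 22, 14, 1, 25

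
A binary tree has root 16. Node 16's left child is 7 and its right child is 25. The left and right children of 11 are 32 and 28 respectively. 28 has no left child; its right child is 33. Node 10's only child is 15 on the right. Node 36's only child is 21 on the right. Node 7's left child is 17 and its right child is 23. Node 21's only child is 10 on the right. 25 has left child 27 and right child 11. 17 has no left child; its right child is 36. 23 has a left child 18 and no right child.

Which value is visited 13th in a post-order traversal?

Post-order visits the left subtree, then the right subtree, then the node.
At 16: go left to 7.
  At 7: go left to 17.
    At 17: no left child.
    At 17: go right to 36.
      At 36: no left child.
      At 36: go right to 21.
        At 21: no left child.
        At 21: go right to 10.
          At 10: no left child.
          At 10: go right to 15.
            15 is a leaf — visit 15.
          Visit 10.
        Visit 21.
      Visit 36.
    Visit 17.
  At 7: go right to 23.
    At 23: go left to 18.
      18 is a leaf — visit 18.
    At 23: no right child.
    Visit 23.
  Visit 7.
At 16: go right to 25.
  At 25: go left to 27.
    27 is a leaf — visit 27.
  At 25: go right to 11.
    At 11: go left to 32.
      32 is a leaf — visit 32.
    At 11: go right to 28.
      At 28: no left child.
      At 28: go right to 33.
        33 is a leaf — visit 33.
      Visit 28.
    Visit 11.
  Visit 25.
Visit 16.
Full post-order sequence: 15, 10, 21, 36, 17, 18, 23, 7, 27, 32, 33, 28, 11, 25, 16.

11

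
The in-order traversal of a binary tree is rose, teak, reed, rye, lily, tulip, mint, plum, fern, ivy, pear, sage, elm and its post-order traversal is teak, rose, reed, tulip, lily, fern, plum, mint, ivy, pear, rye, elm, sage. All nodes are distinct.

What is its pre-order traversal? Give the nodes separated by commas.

sage, rye, reed, rose, teak, pear, ivy, mint, lily, tulip, plum, fern, elm

The last element of post-order is the root; it splits in-order into left and right subtrees.
Root sage: left subtree has 11 nodes {rose, teak, reed, rye, lily, tulip, mint, plum, fern, ivy, pear}, right has 1 {elm}.
  Root rye: left subtree has 3 nodes {rose, teak, reed}, right has 7 {lily, tulip, mint, plum, fern, ivy, pear}.
    Root reed: left subtree has 2 nodes {rose, teak}, right has 0 { }.
      Root rose: left subtree has 0 nodes { }, right has 1 {teak}.
    Root pear: left subtree has 6 nodes {lily, tulip, mint, plum, fern, ivy}, right has 0 { }.
      Root ivy: left subtree has 5 nodes {lily, tulip, mint, plum, fern}, right has 0 { }.
        Root mint: left subtree has 2 nodes {lily, tulip}, right has 2 {plum, fern}.
          Root lily: left subtree has 0 nodes { }, right has 1 {tulip}.
          Root plum: left subtree has 0 nodes { }, right has 1 {fern}.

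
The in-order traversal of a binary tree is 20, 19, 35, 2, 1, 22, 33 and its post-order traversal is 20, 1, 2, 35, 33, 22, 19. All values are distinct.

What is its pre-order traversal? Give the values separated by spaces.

19 20 22 35 2 1 33

The last element of post-order is the root; it splits in-order into left and right subtrees.
Root 19: left subtree has 1 node {20}, right has 5 {35, 2, 1, 22, 33}.
  Root 22: left subtree has 3 nodes {35, 2, 1}, right has 1 {33}.
    Root 35: left subtree has 0 nodes { }, right has 2 {2, 1}.
      Root 2: left subtree has 0 nodes { }, right has 1 {1}.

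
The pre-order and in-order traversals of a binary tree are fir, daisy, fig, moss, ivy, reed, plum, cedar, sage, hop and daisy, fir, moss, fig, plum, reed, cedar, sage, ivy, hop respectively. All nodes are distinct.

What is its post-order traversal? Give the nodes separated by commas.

daisy, moss, plum, sage, cedar, reed, hop, ivy, fig, fir

The first element of pre-order is the root; it splits in-order into left and right subtrees.
Root fir: left subtree has 1 node {daisy}, right has 8 {moss, fig, plum, reed, cedar, sage, ivy, hop}.
  Root fig: left subtree has 1 node {moss}, right has 6 {plum, reed, cedar, sage, ivy, hop}.
    Root ivy: left subtree has 4 nodes {plum, reed, cedar, sage}, right has 1 {hop}.
      Root reed: left subtree has 1 node {plum}, right has 2 {cedar, sage}.
        Root cedar: left subtree has 0 nodes { }, right has 1 {sage}.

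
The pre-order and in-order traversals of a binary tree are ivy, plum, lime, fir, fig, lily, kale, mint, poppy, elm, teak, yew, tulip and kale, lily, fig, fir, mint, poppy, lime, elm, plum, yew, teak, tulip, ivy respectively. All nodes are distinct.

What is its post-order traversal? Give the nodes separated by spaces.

kale lily fig poppy mint fir elm lime yew tulip teak plum ivy

The first element of pre-order is the root; it splits in-order into left and right subtrees.
Root ivy: left subtree has 12 nodes {kale, lily, fig, fir, mint, poppy, lime, elm, plum, yew, teak, tulip}, right has 0 { }.
  Root plum: left subtree has 8 nodes {kale, lily, fig, fir, mint, poppy, lime, elm}, right has 3 {yew, teak, tulip}.
    Root lime: left subtree has 6 nodes {kale, lily, fig, fir, mint, poppy}, right has 1 {elm}.
      Root fir: left subtree has 3 nodes {kale, lily, fig}, right has 2 {mint, poppy}.
        Root fig: left subtree has 2 nodes {kale, lily}, right has 0 { }.
          Root lily: left subtree has 1 node {kale}, right has 0 { }.
        Root mint: left subtree has 0 nodes { }, right has 1 {poppy}.
    Root teak: left subtree has 1 node {yew}, right has 1 {tulip}.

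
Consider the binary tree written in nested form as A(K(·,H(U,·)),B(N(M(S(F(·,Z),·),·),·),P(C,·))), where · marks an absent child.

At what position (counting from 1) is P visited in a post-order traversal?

Post-order visits the left subtree, then the right subtree, then the node.
At A: go left to K.
  At K: no left child.
  At K: go right to H.
    At H: go left to U.
      U is a leaf — visit U.
    At H: no right child.
    Visit H.
  Visit K.
At A: go right to B.
  At B: go left to N.
    At N: go left to M.
      At M: go left to S.
        At S: go left to F.
          At F: no left child.
          At F: go right to Z.
            Z is a leaf — visit Z.
          Visit F.
        At S: no right child.
        Visit S.
      At M: no right child.
      Visit M.
    At N: no right child.
    Visit N.
  At B: go right to P.
    At P: go left to C.
      C is a leaf — visit C.
    At P: no right child.
    Visit P.
  Visit B.
Visit A.
Full post-order sequence: U, H, K, Z, F, S, M, N, C, P, B, A.

10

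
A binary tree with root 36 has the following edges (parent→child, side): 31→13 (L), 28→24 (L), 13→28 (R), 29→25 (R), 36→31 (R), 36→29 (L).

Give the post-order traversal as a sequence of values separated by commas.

Post-order visits the left subtree, then the right subtree, then the node.
At 36: go left to 29.
  At 29: no left child.
  At 29: go right to 25.
    25 is a leaf — visit 25.
  Visit 29.
At 36: go right to 31.
  At 31: go left to 13.
    At 13: no left child.
    At 13: go right to 28.
      At 28: go left to 24.
        24 is a leaf — visit 24.
      At 28: no right child.
      Visit 28.
    Visit 13.
  At 31: no right child.
  Visit 31.
Visit 36.

25, 29, 24, 28, 13, 31, 36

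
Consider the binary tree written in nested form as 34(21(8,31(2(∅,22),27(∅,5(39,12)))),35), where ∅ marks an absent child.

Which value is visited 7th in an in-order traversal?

39

In-order visits the left subtree, then the node, then the right subtree.
At 34: go left to 21.
  At 21: go left to 8.
    8 is a leaf — visit 8.
  Visit 21.
  At 21: go right to 31.
    At 31: go left to 2.
      At 2: no left child.
      Visit 2.
      At 2: go right to 22.
        22 is a leaf — visit 22.
    Visit 31.
    At 31: go right to 27.
      At 27: no left child.
      Visit 27.
      At 27: go right to 5.
        At 5: go left to 39.
          39 is a leaf — visit 39.
        Visit 5.
        At 5: go right to 12.
          12 is a leaf — visit 12.
Visit 34.
At 34: go right to 35.
  35 is a leaf — visit 35.
Full in-order sequence: 8, 21, 2, 22, 31, 27, 39, 5, 12, 34, 35.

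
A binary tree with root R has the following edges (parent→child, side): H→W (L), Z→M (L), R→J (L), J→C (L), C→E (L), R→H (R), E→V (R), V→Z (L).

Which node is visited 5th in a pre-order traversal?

Pre-order visits the node, then its left subtree, then its right subtree.
Visit R.
At R: go left to J.
  Visit J.
  At J: go left to C.
    Visit C.
    At C: go left to E.
      Visit E.
      At E: no left child.
      At E: go right to V.
        Visit V.
        At V: go left to Z.
          Visit Z.
          At Z: go left to M.
            M is a leaf — visit M.
          At Z: no right child.
        At V: no right child.
    At C: no right child.
  At J: no right child.
At R: go right to H.
  Visit H.
  At H: go left to W.
    W is a leaf — visit W.
  At H: no right child.
Full pre-order sequence: R, J, C, E, V, Z, M, H, W.

V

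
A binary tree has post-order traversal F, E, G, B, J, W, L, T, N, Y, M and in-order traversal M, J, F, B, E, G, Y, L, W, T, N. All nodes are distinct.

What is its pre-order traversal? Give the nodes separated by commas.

M, Y, J, B, F, G, E, N, T, L, W

The last element of post-order is the root; it splits in-order into left and right subtrees.
Root M: left subtree has 0 nodes { }, right has 10 {J, F, B, E, G, Y, L, W, T, N}.
  Root Y: left subtree has 5 nodes {J, F, B, E, G}, right has 4 {L, W, T, N}.
    Root J: left subtree has 0 nodes { }, right has 4 {F, B, E, G}.
      Root B: left subtree has 1 node {F}, right has 2 {E, G}.
        Root G: left subtree has 1 node {E}, right has 0 { }.
    Root N: left subtree has 3 nodes {L, W, T}, right has 0 { }.
      Root T: left subtree has 2 nodes {L, W}, right has 0 { }.
        Root L: left subtree has 0 nodes { }, right has 1 {W}.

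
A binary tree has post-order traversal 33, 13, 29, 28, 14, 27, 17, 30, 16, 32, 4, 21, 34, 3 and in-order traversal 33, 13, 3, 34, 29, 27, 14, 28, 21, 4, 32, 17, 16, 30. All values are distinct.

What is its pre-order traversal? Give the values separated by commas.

The last element of post-order is the root; it splits in-order into left and right subtrees.
Root 3: left subtree has 2 nodes {33, 13}, right has 11 {34, 29, 27, 14, 28, 21, 4, 32, 17, 16, 30}.
  Root 13: left subtree has 1 node {33}, right has 0 { }.
  Root 34: left subtree has 0 nodes { }, right has 10 {29, 27, 14, 28, 21, 4, 32, 17, 16, 30}.
    Root 21: left subtree has 4 nodes {29, 27, 14, 28}, right has 5 {4, 32, 17, 16, 30}.
      Root 27: left subtree has 1 node {29}, right has 2 {14, 28}.
        Root 14: left subtree has 0 nodes { }, right has 1 {28}.
      Root 4: left subtree has 0 nodes { }, right has 4 {32, 17, 16, 30}.
        Root 32: left subtree has 0 nodes { }, right has 3 {17, 16, 30}.
          Root 16: left subtree has 1 node {17}, right has 1 {30}.

3, 13, 33, 34, 21, 27, 29, 14, 28, 4, 32, 16, 17, 30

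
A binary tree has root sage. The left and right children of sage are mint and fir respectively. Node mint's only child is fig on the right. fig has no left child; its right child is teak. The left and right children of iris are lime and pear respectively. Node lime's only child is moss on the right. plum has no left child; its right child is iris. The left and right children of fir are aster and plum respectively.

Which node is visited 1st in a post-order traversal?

teak

Post-order visits the left subtree, then the right subtree, then the node.
At sage: go left to mint.
  At mint: no left child.
  At mint: go right to fig.
    At fig: no left child.
    At fig: go right to teak.
      teak is a leaf — visit teak.
    Visit fig.
  Visit mint.
At sage: go right to fir.
  At fir: go left to aster.
    aster is a leaf — visit aster.
  At fir: go right to plum.
    At plum: no left child.
    At plum: go right to iris.
      At iris: go left to lime.
        At lime: no left child.
        At lime: go right to moss.
          moss is a leaf — visit moss.
        Visit lime.
      At iris: go right to pear.
        pear is a leaf — visit pear.
      Visit iris.
    Visit plum.
  Visit fir.
Visit sage.
Full post-order sequence: teak, fig, mint, aster, moss, lime, pear, iris, plum, fir, sage.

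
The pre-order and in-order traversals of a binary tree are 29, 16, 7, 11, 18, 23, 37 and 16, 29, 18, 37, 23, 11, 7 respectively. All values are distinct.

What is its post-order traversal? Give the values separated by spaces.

The first element of pre-order is the root; it splits in-order into left and right subtrees.
Root 29: left subtree has 1 node {16}, right has 5 {18, 37, 23, 11, 7}.
  Root 7: left subtree has 4 nodes {18, 37, 23, 11}, right has 0 { }.
    Root 11: left subtree has 3 nodes {18, 37, 23}, right has 0 { }.
      Root 18: left subtree has 0 nodes { }, right has 2 {37, 23}.
        Root 23: left subtree has 1 node {37}, right has 0 { }.

16 37 23 18 11 7 29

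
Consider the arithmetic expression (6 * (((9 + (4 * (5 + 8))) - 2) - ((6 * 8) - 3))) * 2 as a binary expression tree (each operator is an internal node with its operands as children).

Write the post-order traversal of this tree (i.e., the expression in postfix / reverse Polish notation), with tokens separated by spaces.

Post-order on an expression tree gives postfix notation: for each operator, emit left operand, right operand, then the operator.

6 9 4 5 8 + * + 2 - 6 8 * 3 - - * 2 *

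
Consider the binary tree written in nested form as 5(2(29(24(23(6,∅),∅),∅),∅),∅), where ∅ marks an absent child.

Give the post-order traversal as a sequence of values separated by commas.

Post-order visits the left subtree, then the right subtree, then the node.
At 5: go left to 2.
  At 2: go left to 29.
    At 29: go left to 24.
      At 24: go left to 23.
        At 23: go left to 6.
          6 is a leaf — visit 6.
        At 23: no right child.
        Visit 23.
      At 24: no right child.
      Visit 24.
    At 29: no right child.
    Visit 29.
  At 2: no right child.
  Visit 2.
At 5: no right child.
Visit 5.

6, 23, 24, 29, 2, 5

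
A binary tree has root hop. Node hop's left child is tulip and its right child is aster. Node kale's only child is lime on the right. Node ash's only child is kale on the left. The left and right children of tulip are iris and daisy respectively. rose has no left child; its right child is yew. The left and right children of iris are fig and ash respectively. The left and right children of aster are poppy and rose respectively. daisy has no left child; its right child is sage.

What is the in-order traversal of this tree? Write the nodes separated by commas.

fig, iris, kale, lime, ash, tulip, daisy, sage, hop, poppy, aster, rose, yew

In-order visits the left subtree, then the node, then the right subtree.
At hop: go left to tulip.
  At tulip: go left to iris.
    At iris: go left to fig.
      fig is a leaf — visit fig.
    Visit iris.
    At iris: go right to ash.
      At ash: go left to kale.
        At kale: no left child.
        Visit kale.
        At kale: go right to lime.
          lime is a leaf — visit lime.
      Visit ash.
      At ash: no right child.
  Visit tulip.
  At tulip: go right to daisy.
    At daisy: no left child.
    Visit daisy.
    At daisy: go right to sage.
      sage is a leaf — visit sage.
Visit hop.
At hop: go right to aster.
  At aster: go left to poppy.
    poppy is a leaf — visit poppy.
  Visit aster.
  At aster: go right to rose.
    At rose: no left child.
    Visit rose.
    At rose: go right to yew.
      yew is a leaf — visit yew.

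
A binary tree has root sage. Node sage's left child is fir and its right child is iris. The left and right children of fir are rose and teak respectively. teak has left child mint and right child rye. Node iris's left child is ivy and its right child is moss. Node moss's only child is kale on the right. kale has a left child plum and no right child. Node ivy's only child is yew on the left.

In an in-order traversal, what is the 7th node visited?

In-order visits the left subtree, then the node, then the right subtree.
At sage: go left to fir.
  At fir: go left to rose.
    rose is a leaf — visit rose.
  Visit fir.
  At fir: go right to teak.
    At teak: go left to mint.
      mint is a leaf — visit mint.
    Visit teak.
    At teak: go right to rye.
      rye is a leaf — visit rye.
Visit sage.
At sage: go right to iris.
  At iris: go left to ivy.
    At ivy: go left to yew.
      yew is a leaf — visit yew.
    Visit ivy.
    At ivy: no right child.
  Visit iris.
  At iris: go right to moss.
    At moss: no left child.
    Visit moss.
    At moss: go right to kale.
      At kale: go left to plum.
        plum is a leaf — visit plum.
      Visit kale.
      At kale: no right child.
Full in-order sequence: rose, fir, mint, teak, rye, sage, yew, ivy, iris, moss, plum, kale.

yew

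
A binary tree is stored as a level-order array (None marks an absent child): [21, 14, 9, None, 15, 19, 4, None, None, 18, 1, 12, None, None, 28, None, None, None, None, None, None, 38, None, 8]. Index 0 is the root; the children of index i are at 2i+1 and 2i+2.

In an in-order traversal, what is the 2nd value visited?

In-order visits the left subtree, then the node, then the right subtree.
At 21: go left to 14.
  At 14: no left child.
  Visit 14.
  At 14: go right to 15.
    At 15: go left to 18.
      18 is a leaf — visit 18.
    Visit 15.
    At 15: go right to 1.
      At 1: go left to 38.
        38 is a leaf — visit 38.
      Visit 1.
      At 1: no right child.
Visit 21.
At 21: go right to 9.
  At 9: go left to 19.
    At 19: go left to 12.
      At 12: go left to 8.
        8 is a leaf — visit 8.
      Visit 12.
      At 12: no right child.
    Visit 19.
    At 19: no right child.
  Visit 9.
  At 9: go right to 4.
    At 4: no left child.
    Visit 4.
    At 4: go right to 28.
      28 is a leaf — visit 28.
Full in-order sequence: 14, 18, 15, 38, 1, 21, 8, 12, 19, 9, 4, 28.

18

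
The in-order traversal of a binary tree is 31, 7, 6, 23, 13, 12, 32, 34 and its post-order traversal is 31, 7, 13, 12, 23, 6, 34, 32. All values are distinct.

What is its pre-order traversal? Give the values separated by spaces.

32 6 7 31 23 12 13 34

The last element of post-order is the root; it splits in-order into left and right subtrees.
Root 32: left subtree has 6 nodes {31, 7, 6, 23, 13, 12}, right has 1 {34}.
  Root 6: left subtree has 2 nodes {31, 7}, right has 3 {23, 13, 12}.
    Root 7: left subtree has 1 node {31}, right has 0 { }.
    Root 23: left subtree has 0 nodes { }, right has 2 {13, 12}.
      Root 12: left subtree has 1 node {13}, right has 0 { }.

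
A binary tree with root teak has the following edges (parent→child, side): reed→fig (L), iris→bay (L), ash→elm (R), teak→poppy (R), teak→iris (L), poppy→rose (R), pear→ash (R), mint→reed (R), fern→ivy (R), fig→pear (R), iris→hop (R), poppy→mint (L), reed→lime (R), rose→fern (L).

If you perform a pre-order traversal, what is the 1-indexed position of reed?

Pre-order visits the node, then its left subtree, then its right subtree.
Visit teak.
At teak: go left to iris.
  Visit iris.
  At iris: go left to bay.
    bay is a leaf — visit bay.
  At iris: go right to hop.
    hop is a leaf — visit hop.
At teak: go right to poppy.
  Visit poppy.
  At poppy: go left to mint.
    Visit mint.
    At mint: no left child.
    At mint: go right to reed.
      Visit reed.
      At reed: go left to fig.
        Visit fig.
        At fig: no left child.
        At fig: go right to pear.
          Visit pear.
          At pear: no left child.
          At pear: go right to ash.
            Visit ash.
            At ash: no left child.
            At ash: go right to elm.
              elm is a leaf — visit elm.
      At reed: go right to lime.
        lime is a leaf — visit lime.
  At poppy: go right to rose.
    Visit rose.
    At rose: go left to fern.
      Visit fern.
      At fern: no left child.
      At fern: go right to ivy.
        ivy is a leaf — visit ivy.
    At rose: no right child.
Full pre-order sequence: teak, iris, bay, hop, poppy, mint, reed, fig, pear, ash, elm, lime, rose, fern, ivy.

7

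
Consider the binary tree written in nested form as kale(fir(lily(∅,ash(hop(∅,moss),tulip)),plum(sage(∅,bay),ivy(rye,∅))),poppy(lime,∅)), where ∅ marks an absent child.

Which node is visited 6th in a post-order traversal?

Post-order visits the left subtree, then the right subtree, then the node.
At kale: go left to fir.
  At fir: go left to lily.
    At lily: no left child.
    At lily: go right to ash.
      At ash: go left to hop.
        At hop: no left child.
        At hop: go right to moss.
          moss is a leaf — visit moss.
        Visit hop.
      At ash: go right to tulip.
        tulip is a leaf — visit tulip.
      Visit ash.
    Visit lily.
  At fir: go right to plum.
    At plum: go left to sage.
      At sage: no left child.
      At sage: go right to bay.
        bay is a leaf — visit bay.
      Visit sage.
    At plum: go right to ivy.
      At ivy: go left to rye.
        rye is a leaf — visit rye.
      At ivy: no right child.
      Visit ivy.
    Visit plum.
  Visit fir.
At kale: go right to poppy.
  At poppy: go left to lime.
    lime is a leaf — visit lime.
  At poppy: no right child.
  Visit poppy.
Visit kale.
Full post-order sequence: moss, hop, tulip, ash, lily, bay, sage, rye, ivy, plum, fir, lime, poppy, kale.

bay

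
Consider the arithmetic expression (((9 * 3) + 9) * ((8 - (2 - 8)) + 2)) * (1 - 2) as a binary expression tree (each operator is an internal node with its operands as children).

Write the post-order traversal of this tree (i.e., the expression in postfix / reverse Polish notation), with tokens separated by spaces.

9 3 * 9 + 8 2 8 - - 2 + * 1 2 - *

Post-order on an expression tree gives postfix notation: for each operator, emit left operand, right operand, then the operator.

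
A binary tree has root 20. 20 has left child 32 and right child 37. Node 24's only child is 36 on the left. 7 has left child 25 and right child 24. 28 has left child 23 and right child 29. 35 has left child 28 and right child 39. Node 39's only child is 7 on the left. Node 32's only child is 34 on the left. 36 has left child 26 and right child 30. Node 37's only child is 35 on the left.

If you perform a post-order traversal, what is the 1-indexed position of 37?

14

Post-order visits the left subtree, then the right subtree, then the node.
At 20: go left to 32.
  At 32: go left to 34.
    34 is a leaf — visit 34.
  At 32: no right child.
  Visit 32.
At 20: go right to 37.
  At 37: go left to 35.
    At 35: go left to 28.
      At 28: go left to 23.
        23 is a leaf — visit 23.
      At 28: go right to 29.
        29 is a leaf — visit 29.
      Visit 28.
    At 35: go right to 39.
      At 39: go left to 7.
        At 7: go left to 25.
          25 is a leaf — visit 25.
        At 7: go right to 24.
          At 24: go left to 36.
            At 36: go left to 26.
              26 is a leaf — visit 26.
            At 36: go right to 30.
              30 is a leaf — visit 30.
            Visit 36.
          At 24: no right child.
          Visit 24.
        Visit 7.
      At 39: no right child.
      Visit 39.
    Visit 35.
  At 37: no right child.
  Visit 37.
Visit 20.
Full post-order sequence: 34, 32, 23, 29, 28, 25, 26, 30, 36, 24, 7, 39, 35, 37, 20.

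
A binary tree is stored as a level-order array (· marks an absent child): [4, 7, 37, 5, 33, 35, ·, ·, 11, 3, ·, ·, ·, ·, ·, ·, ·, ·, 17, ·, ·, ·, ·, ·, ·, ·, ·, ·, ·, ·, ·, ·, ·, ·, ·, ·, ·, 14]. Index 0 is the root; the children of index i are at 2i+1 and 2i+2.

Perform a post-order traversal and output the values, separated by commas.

Post-order visits the left subtree, then the right subtree, then the node.
At 4: go left to 7.
  At 7: go left to 5.
    At 5: no left child.
    At 5: go right to 11.
      At 11: no left child.
      At 11: go right to 17.
        At 17: go left to 14.
          14 is a leaf — visit 14.
        At 17: no right child.
        Visit 17.
      Visit 11.
    Visit 5.
  At 7: go right to 33.
    At 33: go left to 3.
      3 is a leaf — visit 3.
    At 33: no right child.
    Visit 33.
  Visit 7.
At 4: go right to 37.
  At 37: go left to 35.
    35 is a leaf — visit 35.
  At 37: no right child.
  Visit 37.
Visit 4.

14, 17, 11, 5, 3, 33, 7, 35, 37, 4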